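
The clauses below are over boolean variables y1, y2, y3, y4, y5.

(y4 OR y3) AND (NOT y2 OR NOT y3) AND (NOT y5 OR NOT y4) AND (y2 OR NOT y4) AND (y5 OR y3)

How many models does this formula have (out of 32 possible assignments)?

4

Satisfying assignments:
  y1=F y2=F y3=T y4=F y5=F
  y1=F y2=F y3=T y4=F y5=T
  y1=T y2=F y3=T y4=F y5=F
  y1=T y2=F y3=T y4=F y5=T
Count: 4.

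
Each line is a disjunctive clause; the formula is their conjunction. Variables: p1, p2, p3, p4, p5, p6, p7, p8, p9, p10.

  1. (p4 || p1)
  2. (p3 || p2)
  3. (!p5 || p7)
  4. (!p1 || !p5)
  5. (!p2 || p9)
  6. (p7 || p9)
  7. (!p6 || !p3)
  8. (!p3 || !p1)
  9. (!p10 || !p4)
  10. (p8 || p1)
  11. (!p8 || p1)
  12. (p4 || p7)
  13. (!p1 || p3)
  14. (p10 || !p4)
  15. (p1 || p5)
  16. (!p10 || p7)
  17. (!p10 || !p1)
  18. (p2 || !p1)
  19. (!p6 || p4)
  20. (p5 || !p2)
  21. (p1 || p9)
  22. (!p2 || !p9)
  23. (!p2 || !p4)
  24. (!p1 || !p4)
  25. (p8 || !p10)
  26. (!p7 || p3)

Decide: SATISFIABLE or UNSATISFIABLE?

p1 = True:
  propagation gives p5=False, p3=False; an empty clause results — contradiction.
p1 = False:
  propagation gives p4=True, p10=False; an empty clause results — contradiction.
Every branch closes, so no satisfying assignment exists.

UNSATISFIABLE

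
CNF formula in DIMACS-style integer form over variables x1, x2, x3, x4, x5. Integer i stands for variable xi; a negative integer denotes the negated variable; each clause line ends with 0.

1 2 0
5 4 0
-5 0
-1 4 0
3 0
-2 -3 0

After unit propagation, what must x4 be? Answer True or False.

True

Unit clause (¬x5) sets x5 = False.
In (x4 ∨ x5), x5 is now false; x4 must hold, so x4 = True.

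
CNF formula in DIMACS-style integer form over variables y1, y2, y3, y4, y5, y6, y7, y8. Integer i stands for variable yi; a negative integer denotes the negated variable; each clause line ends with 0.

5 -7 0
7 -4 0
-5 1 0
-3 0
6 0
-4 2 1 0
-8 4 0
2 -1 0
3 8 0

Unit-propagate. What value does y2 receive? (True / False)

True

Unit clause (NOT y3) sets y3 = False.
(y6) stands alone — y6 = True.
In (y8 OR y3), y3 is now false; y8 must hold, so y8 = True.
(NOT y8 OR y4): since y8 = True, the clause reduces to (y4). y4 = True.
(NOT y4 OR y7) with y4 = True leaves only y7, so y7 = True.
(y5 OR NOT y7): since y7 = True, the clause reduces to (y5). y5 = True.
(NOT y5 OR y1): since y5 = True, the clause reduces to (y1). y1 = True.
(y2 OR NOT y1) with y1 = True leaves only y2, so y2 = True.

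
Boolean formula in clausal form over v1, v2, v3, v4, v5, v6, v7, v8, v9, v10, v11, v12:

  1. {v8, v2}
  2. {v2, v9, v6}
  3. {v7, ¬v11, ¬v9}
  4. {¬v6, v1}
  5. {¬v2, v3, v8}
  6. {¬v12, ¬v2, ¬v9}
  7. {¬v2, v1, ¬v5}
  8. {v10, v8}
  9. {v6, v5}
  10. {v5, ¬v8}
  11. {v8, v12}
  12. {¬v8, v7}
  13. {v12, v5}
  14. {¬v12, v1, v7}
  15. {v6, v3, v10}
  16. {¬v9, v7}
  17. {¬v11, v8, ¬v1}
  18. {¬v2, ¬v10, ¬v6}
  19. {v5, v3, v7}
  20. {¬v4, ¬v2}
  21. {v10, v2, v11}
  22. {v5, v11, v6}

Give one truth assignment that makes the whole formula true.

v1 = False, v2 = False, v3 = True, v4 = False, v5 = True, v6 = False, v7 = True, v8 = True, v9 = True, v10 = False, v11 = True, v12 = True

v3 occurs only positively in the remaining clauses — set v3 = True.
v4 occurs only negated in the remaining clauses — set v4 = False.
Set v1 = False and propagate.
  then v6 is forced to False.
  then v5 is forced to True.
  then v2 is forced to False.
  then v8 is forced to True.
  then v9 is forced to True.
  then v7 is forced to True.
For the remaining variables, v10 = False, v11 = True, v12 = True works.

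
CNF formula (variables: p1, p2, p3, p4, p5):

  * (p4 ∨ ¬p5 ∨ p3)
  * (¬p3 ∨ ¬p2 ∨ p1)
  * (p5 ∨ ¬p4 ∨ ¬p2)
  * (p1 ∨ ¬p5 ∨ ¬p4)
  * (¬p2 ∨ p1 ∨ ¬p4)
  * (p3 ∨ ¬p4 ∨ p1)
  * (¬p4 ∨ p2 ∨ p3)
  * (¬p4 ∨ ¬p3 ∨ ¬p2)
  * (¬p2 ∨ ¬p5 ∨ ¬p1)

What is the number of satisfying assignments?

12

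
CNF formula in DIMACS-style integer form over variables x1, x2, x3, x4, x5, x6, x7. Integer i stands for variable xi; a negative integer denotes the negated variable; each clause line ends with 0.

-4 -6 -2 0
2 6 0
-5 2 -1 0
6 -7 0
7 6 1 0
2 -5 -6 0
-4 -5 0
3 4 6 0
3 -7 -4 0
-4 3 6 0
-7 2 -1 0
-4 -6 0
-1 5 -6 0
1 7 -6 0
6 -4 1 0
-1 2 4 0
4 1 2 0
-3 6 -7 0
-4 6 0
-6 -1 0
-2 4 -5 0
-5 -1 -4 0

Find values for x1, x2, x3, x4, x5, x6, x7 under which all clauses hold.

Branch on x1: take x1 = False.
Branch on x2: take x2 = True.
For the remaining variables, x3 = True, x4 = False, x5 = False, x6 = True, x7 = True works.

x1 = F, x2 = T, x3 = T, x4 = F, x5 = F, x6 = T, x7 = T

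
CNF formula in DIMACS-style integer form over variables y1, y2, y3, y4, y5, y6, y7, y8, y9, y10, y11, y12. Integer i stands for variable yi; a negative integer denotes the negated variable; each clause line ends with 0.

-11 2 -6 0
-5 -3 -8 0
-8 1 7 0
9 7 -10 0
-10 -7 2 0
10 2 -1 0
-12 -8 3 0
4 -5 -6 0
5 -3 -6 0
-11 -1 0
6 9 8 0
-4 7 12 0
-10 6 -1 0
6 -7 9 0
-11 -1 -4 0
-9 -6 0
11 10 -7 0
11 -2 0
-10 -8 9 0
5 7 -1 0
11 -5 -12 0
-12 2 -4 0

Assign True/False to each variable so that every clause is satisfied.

y1=F, y2=F, y3=F, y4=F, y5=T, y6=F, y7=F, y8=F, y9=T, y10=F, y11=T, y12=T

Check each clause:
  1. {y2, ¬y11, ¬y6} — ¬y6 is true.
  2. {¬y8, ¬y5, ¬y3} — ¬y8 is true.
  3. {¬y8, y7, y1} — ¬y8 is true.
  4. {¬y10, y9, y7} — y9 is true.
  5. {y2, ¬y10, ¬y7} — ¬y7 is true.
  6. {y10, ¬y1, y2} — ¬y1 is true.
  7. {¬y12, y3, ¬y8} — ¬y8 is true.
  8. {y4, ¬y6, ¬y5} — ¬y6 is true.
  9. {y5, ¬y6, ¬y3} — ¬y3 is true.
  10. {¬y11, ¬y1} — ¬y1 is true.
  11. {y8, y9, y6} — y9 is true.
  12. {y12, ¬y4, y7} — ¬y4 is true.
  13. {y6, ¬y1, ¬y10} — ¬y1 is true.
  14. {¬y7, y9, y6} — ¬y7 is true.
  15. {¬y11, ¬y1, ¬y4} — ¬y4 is true.
  16. {¬y9, ¬y6} — ¬y6 is true.
  17. {y11, y10, ¬y7} — ¬y7 is true.
  18. {y11, ¬y2} — y11 is true.
  19. {¬y8, y9, ¬y10} — ¬y8 is true.
  20. {¬y1, y5, y7} — y5 is true.
  21. {¬y12, ¬y5, y11} — y11 is true.
  22. {¬y12, ¬y4, y2} — ¬y4 is true.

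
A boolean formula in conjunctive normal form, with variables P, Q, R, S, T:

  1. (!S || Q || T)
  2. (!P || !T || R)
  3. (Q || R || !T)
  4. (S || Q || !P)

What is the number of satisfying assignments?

Case analysis on Q and T:
  Q=T, T=T: S free; 3 ways for (P,R) × 2^1 = 6.
  Q=T, T=F: P, R, S free → 2^3 = 8.
  Q=F, T=T: remaining (P,R,S) ∈ {(F,T,F); (F,T,T); (T,T,T)} — 3.
  Q=F, T=F: remaining (P,R,S) ∈ {(F,F,F); (F,T,F)} — 2.
Total: 6 + 8 + 3 + 2 = 19.

19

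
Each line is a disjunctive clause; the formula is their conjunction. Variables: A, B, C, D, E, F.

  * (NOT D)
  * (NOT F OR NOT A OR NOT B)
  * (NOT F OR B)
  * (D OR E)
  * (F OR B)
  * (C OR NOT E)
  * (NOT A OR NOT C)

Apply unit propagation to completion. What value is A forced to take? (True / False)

False

Unit clause (NOT D) sets D = False.
In (E OR D), D is now false; E must hold, so E = True.
From (C OR NOT E) and E = True: C = True.
(NOT C OR NOT A): since C = True, the clause reduces to (NOT A). A = False.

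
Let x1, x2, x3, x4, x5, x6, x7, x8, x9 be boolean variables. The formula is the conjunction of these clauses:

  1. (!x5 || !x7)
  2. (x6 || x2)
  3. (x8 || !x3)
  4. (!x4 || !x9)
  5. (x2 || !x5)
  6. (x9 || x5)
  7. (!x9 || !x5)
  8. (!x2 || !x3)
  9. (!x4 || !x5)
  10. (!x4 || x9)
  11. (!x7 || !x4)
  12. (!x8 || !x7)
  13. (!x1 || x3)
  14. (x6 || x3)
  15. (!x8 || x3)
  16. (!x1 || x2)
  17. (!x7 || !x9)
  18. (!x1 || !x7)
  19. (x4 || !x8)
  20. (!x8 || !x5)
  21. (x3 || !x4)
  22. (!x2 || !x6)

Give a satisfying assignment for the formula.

x1 = F, x2 = F, x3 = F, x4 = F, x5 = F, x6 = T, x7 = F, x8 = F, x9 = T

Check each clause:
  1. (!x7 || !x5) — !x7 is true.
  2. (x2 || x6) — x6 is true.
  3. (x8 || !x3) — !x3 is true.
  4. (!x4 || !x9) — !x4 is true.
  5. (!x5 || x2) — !x5 is true.
  6. (x9 || x5) — x9 is true.
  7. (!x5 || !x9) — !x5 is true.
  8. (!x3 || !x2) — !x3 is true.
  9. (!x4 || !x5) — !x5 is true.
  10. (x9 || !x4) — x9 is true.
  11. (!x4 || !x7) — !x7 is true.
  12. (!x7 || !x8) — !x8 is true.
  13. (x3 || !x1) — !x1 is true.
  14. (x6 || x3) — x6 is true.
  15. (x3 || !x8) — !x8 is true.
  16. (!x1 || x2) — !x1 is true.
  17. (!x7 || !x9) — !x7 is true.
  18. (!x7 || !x1) — !x7 is true.
  19. (!x8 || x4) — !x8 is true.
  20. (!x8 || !x5) — !x8 is true.
  21. (!x4 || x3) — !x4 is true.
  22. (!x6 || !x2) — !x2 is true.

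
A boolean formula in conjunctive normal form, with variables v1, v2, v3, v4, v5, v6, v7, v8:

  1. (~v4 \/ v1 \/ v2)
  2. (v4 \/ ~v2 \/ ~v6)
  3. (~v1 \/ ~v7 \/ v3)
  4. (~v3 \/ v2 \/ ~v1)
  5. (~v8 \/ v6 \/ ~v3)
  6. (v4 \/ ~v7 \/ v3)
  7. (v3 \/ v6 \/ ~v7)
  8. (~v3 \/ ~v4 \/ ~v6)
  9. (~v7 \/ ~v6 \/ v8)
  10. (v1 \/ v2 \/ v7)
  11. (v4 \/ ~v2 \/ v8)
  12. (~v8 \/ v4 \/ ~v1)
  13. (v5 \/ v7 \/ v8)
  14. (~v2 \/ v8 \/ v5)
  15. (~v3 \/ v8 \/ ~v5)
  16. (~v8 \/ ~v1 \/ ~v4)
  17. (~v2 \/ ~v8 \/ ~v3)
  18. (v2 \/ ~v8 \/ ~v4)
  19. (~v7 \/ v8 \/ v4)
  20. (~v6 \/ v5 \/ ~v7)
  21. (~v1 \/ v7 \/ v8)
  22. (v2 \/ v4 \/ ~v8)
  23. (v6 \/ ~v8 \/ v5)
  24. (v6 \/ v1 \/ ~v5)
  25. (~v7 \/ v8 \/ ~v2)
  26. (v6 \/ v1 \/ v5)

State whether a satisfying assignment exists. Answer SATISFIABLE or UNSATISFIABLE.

SATISFIABLE

Branch on v1: take v1 = False.
For the remaining variables, v2 = True, v3 = False, v4 = True, v5 = True, v6 = True, v7 = False, v8 = True works.
So v1=False  v2=True  v3=False  v4=True  v5=True  v6=True  v7=False  v8=True is a satisfying assignment.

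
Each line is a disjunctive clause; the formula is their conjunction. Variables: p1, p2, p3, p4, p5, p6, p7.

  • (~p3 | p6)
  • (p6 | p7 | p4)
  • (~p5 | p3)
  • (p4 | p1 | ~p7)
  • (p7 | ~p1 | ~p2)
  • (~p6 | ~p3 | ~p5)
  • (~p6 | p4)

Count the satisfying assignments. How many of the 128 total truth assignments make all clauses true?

23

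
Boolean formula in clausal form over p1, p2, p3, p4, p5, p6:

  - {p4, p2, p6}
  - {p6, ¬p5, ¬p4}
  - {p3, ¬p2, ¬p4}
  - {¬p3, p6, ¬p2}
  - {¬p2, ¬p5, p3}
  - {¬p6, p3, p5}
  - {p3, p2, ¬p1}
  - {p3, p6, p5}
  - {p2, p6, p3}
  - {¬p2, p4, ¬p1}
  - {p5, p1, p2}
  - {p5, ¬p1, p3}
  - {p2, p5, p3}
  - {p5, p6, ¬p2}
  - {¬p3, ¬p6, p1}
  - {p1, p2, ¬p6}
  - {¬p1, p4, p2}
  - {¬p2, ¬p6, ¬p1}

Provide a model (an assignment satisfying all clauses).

p1=True, p2=False, p3=True, p4=True, p5=False, p6=False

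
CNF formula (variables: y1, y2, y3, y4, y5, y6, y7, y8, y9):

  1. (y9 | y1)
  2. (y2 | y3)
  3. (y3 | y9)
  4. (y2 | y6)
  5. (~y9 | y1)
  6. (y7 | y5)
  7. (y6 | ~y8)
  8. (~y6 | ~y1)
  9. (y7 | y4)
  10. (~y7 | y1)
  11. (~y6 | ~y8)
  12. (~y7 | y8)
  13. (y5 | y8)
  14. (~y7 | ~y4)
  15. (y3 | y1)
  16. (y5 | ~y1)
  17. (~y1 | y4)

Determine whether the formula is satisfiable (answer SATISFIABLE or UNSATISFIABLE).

SATISFIABLE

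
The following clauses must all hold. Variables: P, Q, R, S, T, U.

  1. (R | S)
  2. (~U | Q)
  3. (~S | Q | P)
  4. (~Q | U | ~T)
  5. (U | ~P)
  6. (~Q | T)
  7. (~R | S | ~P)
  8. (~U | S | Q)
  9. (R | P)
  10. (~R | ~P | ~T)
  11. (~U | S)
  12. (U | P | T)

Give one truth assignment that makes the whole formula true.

P=False, Q=True, R=True, S=True, T=True, U=True

Try P = False.
  then R is forced to True.
Try Q = True.
  then T is forced to True.
  then U is forced to True.
  then S is forced to True.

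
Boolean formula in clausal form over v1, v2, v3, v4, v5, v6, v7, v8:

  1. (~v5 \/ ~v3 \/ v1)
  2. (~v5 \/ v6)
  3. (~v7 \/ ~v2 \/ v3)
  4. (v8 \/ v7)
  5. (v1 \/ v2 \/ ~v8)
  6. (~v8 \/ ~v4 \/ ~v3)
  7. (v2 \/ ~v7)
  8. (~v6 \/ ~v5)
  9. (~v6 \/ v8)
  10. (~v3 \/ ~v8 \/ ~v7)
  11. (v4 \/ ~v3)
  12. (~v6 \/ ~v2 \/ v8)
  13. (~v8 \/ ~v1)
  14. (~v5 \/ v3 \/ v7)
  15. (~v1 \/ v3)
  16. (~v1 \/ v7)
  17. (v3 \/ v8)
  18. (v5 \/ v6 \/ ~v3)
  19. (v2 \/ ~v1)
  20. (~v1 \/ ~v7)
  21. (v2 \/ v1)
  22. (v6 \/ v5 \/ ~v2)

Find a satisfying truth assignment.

v1=0, v2=1, v3=0, v4=0, v5=0, v6=1, v7=0, v8=1

Check each clause:
  1. (~v3 \/ v1 \/ ~v5) — ~v5 is true.
  2. (v6 \/ ~v5) — ~v5 is true.
  3. (~v2 \/ v3 \/ ~v7) — ~v7 is true.
  4. (v7 \/ v8) — v8 is true.
  5. (v1 \/ v2 \/ ~v8) — v2 is true.
  6. (~v3 \/ ~v4 \/ ~v8) — ~v4 is true.
  7. (~v7 \/ v2) — ~v7 is true.
  8. (~v5 \/ ~v6) — ~v5 is true.
  9. (v8 \/ ~v6) — v8 is true.
  10. (~v7 \/ ~v8 \/ ~v3) — ~v7 is true.
  11. (v4 \/ ~v3) — ~v3 is true.
  12. (~v6 \/ v8 \/ ~v2) — v8 is true.
  13. (~v8 \/ ~v1) — ~v1 is true.
  14. (v3 \/ v7 \/ ~v5) — ~v5 is true.
  15. (v3 \/ ~v1) — ~v1 is true.
  16. (v7 \/ ~v1) — ~v1 is true.
  17. (v3 \/ v8) — v8 is true.
  18. (v5 \/ v6 \/ ~v3) — ~v3 is true.
  19. (~v1 \/ v2) — v2 is true.
  20. (~v1 \/ ~v7) — ~v7 is true.
  21. (v2 \/ v1) — v2 is true.
  22. (~v2 \/ v6 \/ v5) — v6 is true.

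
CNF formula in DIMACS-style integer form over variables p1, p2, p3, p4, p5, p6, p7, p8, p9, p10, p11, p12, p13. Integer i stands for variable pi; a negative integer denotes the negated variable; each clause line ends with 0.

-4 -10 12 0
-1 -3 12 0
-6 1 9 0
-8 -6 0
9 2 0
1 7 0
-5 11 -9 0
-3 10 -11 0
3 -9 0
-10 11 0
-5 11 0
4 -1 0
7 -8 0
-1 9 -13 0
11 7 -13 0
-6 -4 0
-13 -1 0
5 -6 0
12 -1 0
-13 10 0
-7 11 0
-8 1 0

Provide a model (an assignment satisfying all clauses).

p1=False, p2=True, p3=True, p4=False, p5=True, p6=False, p7=True, p8=False, p9=True, p10=True, p11=True, p12=True, p13=True

p2 occurs only positively in the remaining clauses — set p2 = True.
Pure literal: p6 appears only negated; assign p6 = False.
Try p1 = False.
  then p7 is forced to True.
  then p11 is forced to True.
  then p8 is forced to False.
For the remaining variables, p3 = True, p4 = False, p5 = True, p9 = True, p10 = True, p12 = True, p13 = True works.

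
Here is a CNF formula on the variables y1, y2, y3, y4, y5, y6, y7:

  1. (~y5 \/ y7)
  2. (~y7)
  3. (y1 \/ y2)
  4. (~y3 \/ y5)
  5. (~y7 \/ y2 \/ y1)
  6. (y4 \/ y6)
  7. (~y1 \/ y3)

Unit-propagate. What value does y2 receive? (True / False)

True

(~y7) is a unit clause: y7 = False.
From (~y5 \/ y7) and y7 = False: y5 = False.
(y5 \/ ~y3) with y5 = False leaves only ~y3, so y3 = False.
From (y3 \/ ~y1) and y3 = False: y1 = False.
In (y1 \/ y2), y1 is now false; y2 must hold, so y2 = True.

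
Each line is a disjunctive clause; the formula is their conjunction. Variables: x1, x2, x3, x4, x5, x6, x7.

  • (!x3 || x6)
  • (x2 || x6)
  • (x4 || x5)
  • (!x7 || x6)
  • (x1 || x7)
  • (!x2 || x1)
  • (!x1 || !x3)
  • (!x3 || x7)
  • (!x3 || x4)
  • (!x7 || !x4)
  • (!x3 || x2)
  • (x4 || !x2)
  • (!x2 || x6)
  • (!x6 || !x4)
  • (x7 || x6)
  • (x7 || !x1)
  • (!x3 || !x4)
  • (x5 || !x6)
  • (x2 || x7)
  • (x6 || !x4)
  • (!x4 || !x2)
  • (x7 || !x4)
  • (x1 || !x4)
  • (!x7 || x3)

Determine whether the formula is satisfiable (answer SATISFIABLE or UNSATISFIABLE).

UNSATISFIABLE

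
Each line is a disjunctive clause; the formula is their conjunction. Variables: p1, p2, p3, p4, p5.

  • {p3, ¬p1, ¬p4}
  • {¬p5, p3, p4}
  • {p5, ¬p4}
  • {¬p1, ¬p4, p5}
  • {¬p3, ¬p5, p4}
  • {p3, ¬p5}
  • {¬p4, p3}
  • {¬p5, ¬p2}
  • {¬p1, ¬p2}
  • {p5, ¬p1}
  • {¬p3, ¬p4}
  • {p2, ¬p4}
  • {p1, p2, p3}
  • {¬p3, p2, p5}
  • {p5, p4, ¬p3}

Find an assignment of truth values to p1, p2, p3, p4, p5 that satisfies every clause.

p1=False, p2=True, p3=False, p4=False, p5=False

Check each clause:
  1. {¬p1, ¬p4, p3} — ¬p4 is true.
  2. {¬p5, p3, p4} — ¬p5 is true.
  3. {p5, ¬p4} — ¬p4 is true.
  4. {p5, ¬p4, ¬p1} — ¬p4 is true.
  5. {¬p3, ¬p5, p4} — ¬p5 is true.
  6. {¬p5, p3} — ¬p5 is true.
  7. {¬p4, p3} — ¬p4 is true.
  8. {¬p2, ¬p5} — ¬p5 is true.
  9. {¬p2, ¬p1} — ¬p1 is true.
  10. {p5, ¬p1} — ¬p1 is true.
  11. {¬p3, ¬p4} — ¬p4 is true.
  12. {¬p4, p2} — p2 is true.
  13. {p2, p1, p3} — p2 is true.
  14. {p5, ¬p3, p2} — ¬p3 is true.
  15. {p5, p4, ¬p3} — ¬p3 is true.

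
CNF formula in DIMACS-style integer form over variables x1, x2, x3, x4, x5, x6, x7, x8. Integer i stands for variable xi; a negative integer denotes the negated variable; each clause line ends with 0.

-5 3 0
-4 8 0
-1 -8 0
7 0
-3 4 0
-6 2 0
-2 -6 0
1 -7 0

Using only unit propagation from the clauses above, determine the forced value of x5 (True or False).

False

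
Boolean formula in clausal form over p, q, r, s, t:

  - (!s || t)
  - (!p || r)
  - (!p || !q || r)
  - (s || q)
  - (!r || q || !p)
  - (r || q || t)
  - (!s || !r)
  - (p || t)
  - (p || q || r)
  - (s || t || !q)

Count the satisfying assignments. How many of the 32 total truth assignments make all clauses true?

4

Satisfying assignments:
  p=F q=T r=F s=F t=T
  p=F q=T r=F s=T t=T
  p=F q=T r=T s=F t=T
  p=T q=T r=T s=F t=T
Count: 4.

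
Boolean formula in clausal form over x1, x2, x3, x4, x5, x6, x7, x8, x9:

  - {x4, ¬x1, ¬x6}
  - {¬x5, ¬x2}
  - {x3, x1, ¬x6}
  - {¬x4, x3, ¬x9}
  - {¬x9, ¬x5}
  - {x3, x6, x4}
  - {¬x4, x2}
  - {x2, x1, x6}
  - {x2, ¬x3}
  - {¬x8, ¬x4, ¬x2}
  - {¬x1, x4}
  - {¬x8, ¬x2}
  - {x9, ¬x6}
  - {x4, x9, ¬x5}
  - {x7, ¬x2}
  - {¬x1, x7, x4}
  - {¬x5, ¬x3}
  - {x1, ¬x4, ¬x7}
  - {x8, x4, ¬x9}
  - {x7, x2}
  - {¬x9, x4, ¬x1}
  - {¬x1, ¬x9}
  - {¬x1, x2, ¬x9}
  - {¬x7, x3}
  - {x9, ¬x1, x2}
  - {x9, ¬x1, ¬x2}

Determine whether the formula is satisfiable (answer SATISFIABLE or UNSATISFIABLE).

x5 occurs only negated in the remaining clauses — set x5 = False.
Branch on x1: take x1 = False.
Branch on x2: take x2 = True.
  then x8 is forced to False.
  then x7 is forced to True.
  then x4 is forced to False.
  then x9 is forced to False.
  then x6 is forced to False.
  then x3 is forced to True.
So x1=False  x2=True  x3=True  x4=False  x5=False  x6=False  x7=True  x8=False  x9=False is a satisfying assignment.

SATISFIABLE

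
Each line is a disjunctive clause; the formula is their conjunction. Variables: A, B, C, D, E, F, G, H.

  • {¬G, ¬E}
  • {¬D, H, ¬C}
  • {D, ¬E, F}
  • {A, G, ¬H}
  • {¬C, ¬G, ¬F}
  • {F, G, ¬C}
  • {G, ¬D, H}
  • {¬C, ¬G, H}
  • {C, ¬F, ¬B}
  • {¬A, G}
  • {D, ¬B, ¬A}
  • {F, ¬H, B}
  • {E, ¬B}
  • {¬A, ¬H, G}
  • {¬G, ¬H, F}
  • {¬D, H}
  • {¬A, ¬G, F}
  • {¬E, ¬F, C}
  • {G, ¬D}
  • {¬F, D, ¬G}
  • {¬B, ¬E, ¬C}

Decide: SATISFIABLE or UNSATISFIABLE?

SATISFIABLE

Set A = False and propagate.
Try B = False.
Try C = True.
For the remaining variables, D = False, E = True, F = True, G = False, H = False works.
So A = False, B = False, C = True, D = False, E = True, F = True, G = False, H = False is a satisfying assignment.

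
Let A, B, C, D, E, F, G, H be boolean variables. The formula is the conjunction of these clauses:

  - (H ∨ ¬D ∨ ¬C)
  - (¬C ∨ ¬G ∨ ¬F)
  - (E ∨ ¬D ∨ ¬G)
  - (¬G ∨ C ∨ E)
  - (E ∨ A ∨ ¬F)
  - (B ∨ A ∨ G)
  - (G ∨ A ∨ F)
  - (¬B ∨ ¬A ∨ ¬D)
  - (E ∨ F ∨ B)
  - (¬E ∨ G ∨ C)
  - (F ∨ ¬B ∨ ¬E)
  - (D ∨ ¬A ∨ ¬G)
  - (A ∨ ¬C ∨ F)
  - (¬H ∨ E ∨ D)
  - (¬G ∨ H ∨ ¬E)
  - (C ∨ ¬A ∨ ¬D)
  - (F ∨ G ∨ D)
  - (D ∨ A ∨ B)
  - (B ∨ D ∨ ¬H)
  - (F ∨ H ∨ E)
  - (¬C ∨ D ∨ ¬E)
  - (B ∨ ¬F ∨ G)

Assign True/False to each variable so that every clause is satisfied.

A=T, B=T, C=T, D=F, E=F, F=T, G=F, H=F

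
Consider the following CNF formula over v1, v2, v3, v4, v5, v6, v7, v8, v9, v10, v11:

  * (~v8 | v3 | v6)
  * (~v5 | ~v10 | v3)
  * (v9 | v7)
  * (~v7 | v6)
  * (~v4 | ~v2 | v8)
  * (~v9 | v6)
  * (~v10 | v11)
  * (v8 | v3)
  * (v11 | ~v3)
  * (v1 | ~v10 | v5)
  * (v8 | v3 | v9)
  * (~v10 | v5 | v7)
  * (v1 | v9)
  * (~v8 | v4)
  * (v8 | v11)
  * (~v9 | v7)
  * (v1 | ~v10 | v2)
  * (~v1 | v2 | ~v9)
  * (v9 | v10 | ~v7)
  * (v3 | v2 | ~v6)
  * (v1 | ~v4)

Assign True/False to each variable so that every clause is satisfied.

v1=True, v2=True, v3=False, v4=True, v5=True, v6=True, v7=True, v8=True, v9=True, v10=False, v11=True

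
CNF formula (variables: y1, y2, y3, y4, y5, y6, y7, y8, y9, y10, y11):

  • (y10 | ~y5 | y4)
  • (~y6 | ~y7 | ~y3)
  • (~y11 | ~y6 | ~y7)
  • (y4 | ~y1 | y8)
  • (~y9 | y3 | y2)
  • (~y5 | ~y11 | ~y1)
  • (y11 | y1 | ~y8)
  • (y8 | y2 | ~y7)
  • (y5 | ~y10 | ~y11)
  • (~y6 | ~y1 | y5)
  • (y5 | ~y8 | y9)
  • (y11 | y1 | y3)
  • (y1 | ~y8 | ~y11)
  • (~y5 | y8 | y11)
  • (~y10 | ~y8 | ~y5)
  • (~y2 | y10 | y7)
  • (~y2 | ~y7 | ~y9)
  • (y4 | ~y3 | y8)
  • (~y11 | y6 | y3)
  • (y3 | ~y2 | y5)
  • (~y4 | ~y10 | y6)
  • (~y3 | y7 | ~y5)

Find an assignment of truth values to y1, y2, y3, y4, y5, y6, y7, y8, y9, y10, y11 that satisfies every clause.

y1 = F  y2 = T  y3 = T  y4 = T  y5 = T  y6 = F  y7 = T  y8 = F  y9 = F  y10 = F  y11 = T

Set y1 = False and propagate.
Try y2 = True.
The remaining clauses are satisfied by y3 = True, y4 = True, y5 = True, y6 = False, y7 = True, y8 = False, y9 = False, y10 = False, y11 = True.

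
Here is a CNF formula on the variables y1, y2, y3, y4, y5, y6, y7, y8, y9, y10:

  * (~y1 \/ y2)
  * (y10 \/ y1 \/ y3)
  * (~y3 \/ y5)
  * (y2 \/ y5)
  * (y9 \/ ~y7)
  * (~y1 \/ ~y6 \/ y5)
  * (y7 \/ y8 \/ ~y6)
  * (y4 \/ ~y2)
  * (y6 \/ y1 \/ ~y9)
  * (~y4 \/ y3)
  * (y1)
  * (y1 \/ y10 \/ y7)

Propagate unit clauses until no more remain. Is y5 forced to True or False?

True

(y1) stands alone — y1 = True.
(y2 \/ ~y1): since y1 = True, the clause reduces to (y2). y2 = True.
(~y2 \/ y4) with y2 = True leaves only y4, so y4 = True.
From (~y4 \/ y3) and y4 = True: y3 = True.
From (~y3 \/ y5) and y3 = True: y5 = True.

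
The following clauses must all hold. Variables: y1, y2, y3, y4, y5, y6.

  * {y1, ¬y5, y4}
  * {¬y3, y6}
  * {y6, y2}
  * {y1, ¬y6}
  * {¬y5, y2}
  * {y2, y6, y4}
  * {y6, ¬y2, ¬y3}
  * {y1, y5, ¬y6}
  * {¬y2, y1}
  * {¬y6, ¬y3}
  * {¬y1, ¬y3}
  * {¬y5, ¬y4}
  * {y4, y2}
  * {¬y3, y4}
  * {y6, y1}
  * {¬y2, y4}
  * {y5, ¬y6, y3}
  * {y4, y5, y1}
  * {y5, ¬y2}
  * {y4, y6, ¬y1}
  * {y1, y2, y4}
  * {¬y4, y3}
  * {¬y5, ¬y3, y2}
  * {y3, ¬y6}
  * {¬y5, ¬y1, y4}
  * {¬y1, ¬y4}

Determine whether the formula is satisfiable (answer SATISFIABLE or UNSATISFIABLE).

UNSATISFIABLE

y4 = True:
  propagation gives y5=False, y2=False, y6=True, y1=True; an empty clause results — contradiction.
y4 = False:
  propagation gives y2=True; an empty clause results — contradiction.
Every branch closes, so no satisfying assignment exists.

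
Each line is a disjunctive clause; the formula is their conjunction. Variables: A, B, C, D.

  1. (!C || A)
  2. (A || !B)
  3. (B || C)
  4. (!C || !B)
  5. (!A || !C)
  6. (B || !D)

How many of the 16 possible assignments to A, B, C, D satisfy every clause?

2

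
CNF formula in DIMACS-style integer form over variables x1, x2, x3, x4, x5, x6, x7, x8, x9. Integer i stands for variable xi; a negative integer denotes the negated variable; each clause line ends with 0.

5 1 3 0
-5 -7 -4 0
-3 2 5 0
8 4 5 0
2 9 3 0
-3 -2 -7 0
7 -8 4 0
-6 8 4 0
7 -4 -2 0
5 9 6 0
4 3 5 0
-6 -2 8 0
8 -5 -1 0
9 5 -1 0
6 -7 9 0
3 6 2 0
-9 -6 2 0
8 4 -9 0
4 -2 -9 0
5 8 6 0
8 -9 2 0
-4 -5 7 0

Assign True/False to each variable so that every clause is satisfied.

x1 = T  x2 = T  x3 = F  x4 = F  x5 = T  x6 = T  x7 = T  x8 = T  x9 = F

Check each clause:
  1. (x1 \/ x5 \/ x3) — x1 is true.
  2. (~x7 \/ ~x4 \/ ~x5) — ~x4 is true.
  3. (x5 \/ x2 \/ ~x3) — x2 is true.
  4. (x4 \/ x8 \/ x5) — x8 is true.
  5. (x2 \/ x3 \/ x9) — x2 is true.
  6. (~x2 \/ ~x7 \/ ~x3) — ~x3 is true.
  7. (~x8 \/ x4 \/ x7) — x7 is true.
  8. (x4 \/ ~x6 \/ x8) — x8 is true.
  9. (~x2 \/ ~x4 \/ x7) — ~x4 is true.
  10. (x5 \/ x9 \/ x6) — x5 is true.
  11. (x3 \/ x4 \/ x5) — x5 is true.
  12. (x8 \/ ~x6 \/ ~x2) — x8 is true.
  13. (~x1 \/ x8 \/ ~x5) — x8 is true.
  14. (~x1 \/ x5 \/ x9) — x5 is true.
  15. (~x7 \/ x9 \/ x6) — x6 is true.
  16. (x2 \/ x6 \/ x3) — x2 is true.
  17. (~x9 \/ ~x6 \/ x2) — x2 is true.
  18. (~x9 \/ x4 \/ x8) — x8 is true.
  19. (x4 \/ ~x9 \/ ~x2) — ~x9 is true.
  20. (x6 \/ x8 \/ x5) — x8 is true.
  21. (x2 \/ ~x9 \/ x8) — x8 is true.
  22. (~x4 \/ ~x5 \/ x7) — ~x4 is true.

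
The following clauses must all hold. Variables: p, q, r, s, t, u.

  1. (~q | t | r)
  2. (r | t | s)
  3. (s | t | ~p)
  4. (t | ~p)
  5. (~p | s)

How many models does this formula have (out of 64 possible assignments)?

Split on t, then p.
  t=T, p=T: forces s=T; q, r, u free → 2^3 = 8.
  t=T, p=F: q, r, s, u free → 2^4 = 16.
  t=F, p=T: a clause becomes empty — 0.
  t=F, p=F: u free; 5 ways for (q,r,s) × 2^1 = 10.
Total: 8 + 16 + 0 + 10 = 34.

34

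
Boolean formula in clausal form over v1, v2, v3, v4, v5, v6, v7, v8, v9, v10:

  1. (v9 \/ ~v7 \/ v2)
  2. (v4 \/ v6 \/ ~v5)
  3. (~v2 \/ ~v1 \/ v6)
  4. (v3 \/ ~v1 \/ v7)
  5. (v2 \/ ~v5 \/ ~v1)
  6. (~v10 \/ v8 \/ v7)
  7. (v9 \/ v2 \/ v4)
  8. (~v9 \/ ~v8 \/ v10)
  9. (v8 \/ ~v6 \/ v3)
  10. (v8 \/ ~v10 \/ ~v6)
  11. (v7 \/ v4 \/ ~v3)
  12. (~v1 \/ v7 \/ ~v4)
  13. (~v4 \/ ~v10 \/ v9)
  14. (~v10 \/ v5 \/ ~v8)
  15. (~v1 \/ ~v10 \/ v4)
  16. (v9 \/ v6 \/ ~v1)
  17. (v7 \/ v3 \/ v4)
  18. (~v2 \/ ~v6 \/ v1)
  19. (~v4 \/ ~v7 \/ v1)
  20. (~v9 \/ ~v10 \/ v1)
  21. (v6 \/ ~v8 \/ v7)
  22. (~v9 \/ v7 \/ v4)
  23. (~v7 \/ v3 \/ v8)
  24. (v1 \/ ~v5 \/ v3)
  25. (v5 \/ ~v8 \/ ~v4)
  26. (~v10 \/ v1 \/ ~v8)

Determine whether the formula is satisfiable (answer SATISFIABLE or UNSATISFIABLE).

Try v1 = False.
Branch on v2: take v2 = False.
Branch on v3: take v3 = True.
For the remaining variables, v4 = True, v5 = False, v6 = True, v7 = False, v8 = False, v9 = True, v10 = False works.
Every clause has at least one true literal under this assignment.
So v1 = False, v2 = False, v3 = True, v4 = True, v5 = False, v6 = True, v7 = False, v8 = False, v9 = True, v10 = False is a satisfying assignment.

SATISFIABLE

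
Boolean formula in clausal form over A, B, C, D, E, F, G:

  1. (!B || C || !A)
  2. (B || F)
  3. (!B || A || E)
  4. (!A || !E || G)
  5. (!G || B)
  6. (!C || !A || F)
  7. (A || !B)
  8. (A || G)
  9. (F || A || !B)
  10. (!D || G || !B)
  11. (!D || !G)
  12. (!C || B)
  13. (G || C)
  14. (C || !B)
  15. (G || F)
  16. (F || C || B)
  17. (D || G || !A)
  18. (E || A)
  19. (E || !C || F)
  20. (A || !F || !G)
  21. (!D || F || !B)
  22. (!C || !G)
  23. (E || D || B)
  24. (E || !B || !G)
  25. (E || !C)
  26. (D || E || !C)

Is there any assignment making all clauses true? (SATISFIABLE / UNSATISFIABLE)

UNSATISFIABLE

B = True:
  propagation gives A=True, C=True, F=True, G=False; an empty clause results — contradiction.
B = False:
  propagation gives F=True, G=False, A=True, E=False; an empty clause results — contradiction.
Every branch closes, so no satisfying assignment exists.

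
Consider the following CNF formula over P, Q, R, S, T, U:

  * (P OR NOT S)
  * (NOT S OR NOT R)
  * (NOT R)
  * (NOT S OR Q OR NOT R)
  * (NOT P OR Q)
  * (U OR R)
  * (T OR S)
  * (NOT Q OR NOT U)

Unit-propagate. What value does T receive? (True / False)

True

(NOT R) is a unit clause: R = False.
(U OR R): since R = False, the clause reduces to (U). U = True.
(NOT U OR NOT Q): since U = True, the clause reduces to (NOT Q). Q = False.
From (Q OR NOT P) and Q = False: P = False.
In (NOT S OR P), P is now false; NOT S must hold, so S = False.
(S OR T): since S = False, the clause reduces to (T). T = True.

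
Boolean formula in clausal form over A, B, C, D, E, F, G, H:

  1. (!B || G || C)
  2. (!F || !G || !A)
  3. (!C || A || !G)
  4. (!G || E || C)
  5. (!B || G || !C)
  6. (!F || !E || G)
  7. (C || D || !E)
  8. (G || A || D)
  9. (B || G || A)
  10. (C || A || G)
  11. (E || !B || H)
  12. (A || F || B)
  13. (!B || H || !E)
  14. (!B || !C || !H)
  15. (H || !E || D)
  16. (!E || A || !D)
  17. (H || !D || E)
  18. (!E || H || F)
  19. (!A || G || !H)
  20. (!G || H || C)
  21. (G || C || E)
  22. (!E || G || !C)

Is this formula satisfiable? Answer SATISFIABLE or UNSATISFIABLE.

SATISFIABLE

Set A = True and propagate.
For the remaining variables, B = False, C = True, D = False, E = False, F = False, G = True, H = False works.
Every clause has at least one true literal under this assignment.
So A=T, B=F, C=T, D=F, E=F, F=F, G=T, H=F is a satisfying assignment.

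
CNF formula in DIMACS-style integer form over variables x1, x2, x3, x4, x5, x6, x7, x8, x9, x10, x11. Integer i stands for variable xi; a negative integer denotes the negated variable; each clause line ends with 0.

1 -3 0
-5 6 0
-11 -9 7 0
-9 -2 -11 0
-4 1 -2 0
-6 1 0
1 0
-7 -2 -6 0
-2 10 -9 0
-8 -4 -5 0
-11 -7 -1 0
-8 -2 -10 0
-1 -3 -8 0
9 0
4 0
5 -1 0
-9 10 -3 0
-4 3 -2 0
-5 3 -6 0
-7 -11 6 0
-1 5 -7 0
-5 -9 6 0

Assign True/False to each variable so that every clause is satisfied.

x1 = True, x2 = False, x3 = True, x4 = True, x5 = True, x6 = True, x7 = True, x8 = False, x9 = True, x10 = True, x11 = False

(x1) is a unit clause, so x1 = True.
The clause (x9) is unit: x9 must be True.
The clause (x4) is unit: x4 must be True.
The clause (x5) is unit: x5 must be True.
The clause (x6) is unit: x6 must be True.
Unit propagation: (¬x8) forces x8 = False.
The clause (x3) is unit: x3 must be True.
(x10) is a unit clause, so x10 = True.
Pure literal: x2 appears only negated; assign x2 = False.
x11 occurs only negated in the remaining clauses — set x11 = False.
x7 is now unconstrained; take x7 = True.
Every clause has at least one true literal under this assignment.
Check each clause:
  1. {¬x3, x1} — x1 is true.
  2. {¬x5, x6} — x6 is true.
  3. {¬x11, x7, ¬x9} — ¬x11 is true.
  4. {¬x11, ¬x2, ¬x9} — ¬x11 is true.
  5. {¬x4, ¬x2, x1} — x1 is true.
  6. {¬x6, x1} — x1 is true.
  7. {x1} — x1 is true.
  8. {¬x2, ¬x7, ¬x6} — ¬x2 is true.
  9. {¬x9, x10, ¬x2} — x10 is true.
  10. {¬x4, ¬x5, ¬x8} — ¬x8 is true.
  11. {¬x11, ¬x1, ¬x7} — ¬x11 is true.
  12. {¬x2, ¬x8, ¬x10} — ¬x8 is true.
  13. {¬x8, ¬x3, ¬x1} — ¬x8 is true.
  14. {x9} — x9 is true.
  15. {x4} — x4 is true.
  16. {¬x1, x5} — x5 is true.
  17. {¬x9, x10, ¬x3} — x10 is true.
  18. {¬x2, ¬x4, x3} — x3 is true.
  19. {¬x5, x3, ¬x6} — x3 is true.
  20. {¬x11, x6, ¬x7} — ¬x11 is true.
  21. {¬x1, ¬x7, x5} — x5 is true.
  22. {x6, ¬x9, ¬x5} — x6 is true.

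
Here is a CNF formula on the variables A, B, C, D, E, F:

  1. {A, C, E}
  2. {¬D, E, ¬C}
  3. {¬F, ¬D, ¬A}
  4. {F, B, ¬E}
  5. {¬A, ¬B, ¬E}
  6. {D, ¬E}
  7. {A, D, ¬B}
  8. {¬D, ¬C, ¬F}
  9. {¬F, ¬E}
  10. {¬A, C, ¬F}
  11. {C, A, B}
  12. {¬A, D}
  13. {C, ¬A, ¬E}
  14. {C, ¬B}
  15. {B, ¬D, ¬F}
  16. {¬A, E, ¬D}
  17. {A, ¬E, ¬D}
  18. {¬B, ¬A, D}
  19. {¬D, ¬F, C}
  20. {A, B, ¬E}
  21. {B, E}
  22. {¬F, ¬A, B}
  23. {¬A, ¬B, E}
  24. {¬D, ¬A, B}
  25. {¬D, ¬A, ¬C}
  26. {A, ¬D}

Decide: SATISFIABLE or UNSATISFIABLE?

A = True:
  propagation gives D=True, F=False, E=True, B=True; an empty clause results — contradiction.
A = False:
  propagation gives D=False, E=False, C=True, B=False; an empty clause results — contradiction.
Every branch closes, so no satisfying assignment exists.

UNSATISFIABLE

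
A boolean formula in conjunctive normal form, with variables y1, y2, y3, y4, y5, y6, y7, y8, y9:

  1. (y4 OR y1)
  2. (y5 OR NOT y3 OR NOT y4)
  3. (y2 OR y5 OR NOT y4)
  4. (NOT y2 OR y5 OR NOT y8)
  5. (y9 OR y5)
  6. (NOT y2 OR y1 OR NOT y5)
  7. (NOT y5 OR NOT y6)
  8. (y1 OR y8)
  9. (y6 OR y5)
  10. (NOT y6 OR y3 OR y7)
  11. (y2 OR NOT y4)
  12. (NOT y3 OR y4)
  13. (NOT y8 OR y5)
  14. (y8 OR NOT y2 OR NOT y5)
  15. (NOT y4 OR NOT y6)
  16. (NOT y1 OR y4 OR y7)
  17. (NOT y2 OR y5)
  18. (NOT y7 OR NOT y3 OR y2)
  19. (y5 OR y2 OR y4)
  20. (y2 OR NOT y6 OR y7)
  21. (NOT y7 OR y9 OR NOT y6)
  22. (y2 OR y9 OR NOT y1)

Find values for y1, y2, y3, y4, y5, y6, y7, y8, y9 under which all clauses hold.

Try y1 = True.
Branch on y2: take y2 = True.
  then y5 is forced to True.
  then y6 is forced to False.
  then y8 is forced to True.
For the remaining variables, y3 = True, y4 = True, y7 = False, y9 = False works.
Every clause has at least one true literal under this assignment.

y1=1, y2=1, y3=1, y4=1, y5=1, y6=0, y7=0, y8=1, y9=0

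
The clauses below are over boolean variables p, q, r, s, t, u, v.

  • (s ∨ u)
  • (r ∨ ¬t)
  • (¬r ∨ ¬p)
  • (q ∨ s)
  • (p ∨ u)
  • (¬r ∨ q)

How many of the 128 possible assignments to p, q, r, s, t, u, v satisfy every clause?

Case analysis on r and p:
  r=T, p=T: a clause becomes empty — 0.
  r=T, p=F: forces q=T; u=T; s, t, v free → 2^3 = 8.
  r=F, p=T: v free; 5 ways for (q,s,t,u) × 2^1 = 10.
  r=F, p=F: v free; 3 ways for (q,s,t,u) × 2^1 = 6.
Total: 0 + 8 + 10 + 6 = 24.

24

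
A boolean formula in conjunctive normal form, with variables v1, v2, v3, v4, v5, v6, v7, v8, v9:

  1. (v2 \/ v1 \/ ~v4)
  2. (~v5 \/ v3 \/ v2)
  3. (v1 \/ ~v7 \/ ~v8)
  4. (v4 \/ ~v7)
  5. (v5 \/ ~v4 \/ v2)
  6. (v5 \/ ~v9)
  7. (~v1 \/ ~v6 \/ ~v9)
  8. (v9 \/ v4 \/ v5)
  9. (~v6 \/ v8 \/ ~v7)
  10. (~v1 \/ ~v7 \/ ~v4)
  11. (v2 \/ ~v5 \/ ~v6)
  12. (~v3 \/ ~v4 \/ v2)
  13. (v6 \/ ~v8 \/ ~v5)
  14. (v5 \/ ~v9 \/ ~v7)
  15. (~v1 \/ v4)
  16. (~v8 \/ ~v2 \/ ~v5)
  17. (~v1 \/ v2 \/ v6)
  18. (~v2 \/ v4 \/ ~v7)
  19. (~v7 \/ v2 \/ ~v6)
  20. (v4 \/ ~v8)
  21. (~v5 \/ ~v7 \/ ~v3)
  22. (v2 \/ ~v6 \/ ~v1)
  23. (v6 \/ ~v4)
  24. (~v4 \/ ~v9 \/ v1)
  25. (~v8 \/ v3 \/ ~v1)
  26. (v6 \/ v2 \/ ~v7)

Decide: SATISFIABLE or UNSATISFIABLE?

Pure literal: v7 appears only negated; assign v7 = False.
Set v1 = True and propagate.
  then v4 is forced to True.
  then v6 is forced to True.
  then v9 is forced to False.
  then v2 is forced to True.
For the remaining variables, v3 = True, v5 = False, v8 = False works.
So v1=1  v2=1  v3=1  v4=1  v5=0  v6=1  v7=0  v8=0  v9=0 is a satisfying assignment.

SATISFIABLE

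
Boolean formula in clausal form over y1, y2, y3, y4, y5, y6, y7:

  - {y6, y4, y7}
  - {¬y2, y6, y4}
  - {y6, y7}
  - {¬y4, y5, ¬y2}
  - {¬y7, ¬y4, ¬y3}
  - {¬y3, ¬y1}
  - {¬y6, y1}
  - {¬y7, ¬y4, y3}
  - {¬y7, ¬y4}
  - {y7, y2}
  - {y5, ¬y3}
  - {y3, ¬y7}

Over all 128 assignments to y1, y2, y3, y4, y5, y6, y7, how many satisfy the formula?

4

The models are:
  y1=0 y2=0 y3=1 y4=0 y5=1 y6=0 y7=1
  y1=1 y2=1 y3=0 y4=0 y5=0 y6=1 y7=0
  y1=1 y2=1 y3=0 y4=0 y5=1 y6=1 y7=0
  y1=1 y2=1 y3=0 y4=1 y5=1 y6=1 y7=0
That's 4 in total.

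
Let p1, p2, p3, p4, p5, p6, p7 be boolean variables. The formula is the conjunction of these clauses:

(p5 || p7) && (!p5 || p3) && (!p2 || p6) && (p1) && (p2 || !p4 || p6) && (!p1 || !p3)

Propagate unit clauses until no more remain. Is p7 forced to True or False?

True

Unit clause (p1) sets p1 = True.
(!p3 || !p1) with p1 = True leaves only !p3, so p3 = False.
From (p3 || !p5) and p3 = False: p5 = False.
(p5 || p7): since p5 = False, the clause reduces to (p7). p7 = True.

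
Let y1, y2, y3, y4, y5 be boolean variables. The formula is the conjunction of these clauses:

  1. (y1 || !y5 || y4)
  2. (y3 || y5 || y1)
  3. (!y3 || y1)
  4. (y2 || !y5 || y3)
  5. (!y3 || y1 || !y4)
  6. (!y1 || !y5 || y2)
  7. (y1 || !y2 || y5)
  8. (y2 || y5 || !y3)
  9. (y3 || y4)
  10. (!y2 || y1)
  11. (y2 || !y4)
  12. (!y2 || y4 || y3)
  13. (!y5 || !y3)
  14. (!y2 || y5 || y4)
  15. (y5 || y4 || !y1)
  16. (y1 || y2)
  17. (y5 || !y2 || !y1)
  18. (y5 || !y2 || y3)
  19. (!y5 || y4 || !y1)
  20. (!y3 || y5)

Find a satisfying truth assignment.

y1 = T, y2 = T, y3 = F, y4 = T, y5 = T

Check each clause:
  1. (y1 || y4 || !y5) — y1 is true.
  2. (y1 || y5 || y3) — y1 is true.
  3. (!y3 || y1) — y1 is true.
  4. (y3 || !y5 || y2) — y2 is true.
  5. (!y4 || y1 || !y3) — y1 is true.
  6. (!y5 || !y1 || y2) — y2 is true.
  7. (!y2 || y1 || y5) — y1 is true.
  8. (!y3 || y5 || y2) — y2 is true.
  9. (y3 || y4) — y4 is true.
  10. (!y2 || y1) — y1 is true.
  11. (!y4 || y2) — y2 is true.
  12. (y4 || !y2 || y3) — y4 is true.
  13. (!y5 || !y3) — !y3 is true.
  14. (y5 || y4 || !y2) — y4 is true.
  15. (y4 || y5 || !y1) — y4 is true.
  16. (y1 || y2) — y1 is true.
  17. (!y2 || y5 || !y1) — y5 is true.
  18. (!y2 || y5 || y3) — y5 is true.
  19. (!y5 || !y1 || y4) — y4 is true.
  20. (y5 || !y3) — y5 is true.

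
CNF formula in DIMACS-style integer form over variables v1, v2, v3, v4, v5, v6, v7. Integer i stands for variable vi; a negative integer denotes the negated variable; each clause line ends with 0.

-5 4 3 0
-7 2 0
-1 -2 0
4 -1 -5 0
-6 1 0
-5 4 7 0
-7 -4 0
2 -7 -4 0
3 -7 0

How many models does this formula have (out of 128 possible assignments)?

26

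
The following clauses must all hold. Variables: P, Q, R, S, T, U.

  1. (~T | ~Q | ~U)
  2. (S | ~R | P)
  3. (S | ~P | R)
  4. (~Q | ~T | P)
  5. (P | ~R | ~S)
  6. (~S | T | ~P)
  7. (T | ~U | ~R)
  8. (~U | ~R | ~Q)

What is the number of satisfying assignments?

23

Split on P, then R.
  P=T, R=T: 8 of the 16 assignments to (Q,S,T,U) work.
  P=T, R=F: remaining (Q,S,T,U) ∈ {(F,T,T,F); (F,T,T,T); (T,T,T,F)} — 3.
  P=F, R=T: a clause becomes empty — 0.
  P=F, R=F: S, U free; 3 ways for (Q,T) × 2^2 = 12.
Total: 8 + 3 + 0 + 12 = 23.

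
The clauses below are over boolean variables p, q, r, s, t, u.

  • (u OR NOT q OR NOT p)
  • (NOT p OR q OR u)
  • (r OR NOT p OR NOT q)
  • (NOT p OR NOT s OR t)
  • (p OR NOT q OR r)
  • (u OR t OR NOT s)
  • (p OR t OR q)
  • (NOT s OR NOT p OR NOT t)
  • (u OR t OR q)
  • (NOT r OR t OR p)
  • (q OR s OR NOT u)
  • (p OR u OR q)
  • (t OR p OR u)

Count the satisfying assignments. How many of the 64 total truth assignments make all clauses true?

8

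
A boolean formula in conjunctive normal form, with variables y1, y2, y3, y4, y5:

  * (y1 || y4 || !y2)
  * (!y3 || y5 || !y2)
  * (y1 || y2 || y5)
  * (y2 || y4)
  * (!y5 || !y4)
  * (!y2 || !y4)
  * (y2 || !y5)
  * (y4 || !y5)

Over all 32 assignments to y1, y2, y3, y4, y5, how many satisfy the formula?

3

Satisfying assignments:
  y1=T y2=F y3=F y4=T y5=F
  y1=T y2=F y3=T y4=T y5=F
  y1=T y2=T y3=F y4=F y5=F
Count: 3.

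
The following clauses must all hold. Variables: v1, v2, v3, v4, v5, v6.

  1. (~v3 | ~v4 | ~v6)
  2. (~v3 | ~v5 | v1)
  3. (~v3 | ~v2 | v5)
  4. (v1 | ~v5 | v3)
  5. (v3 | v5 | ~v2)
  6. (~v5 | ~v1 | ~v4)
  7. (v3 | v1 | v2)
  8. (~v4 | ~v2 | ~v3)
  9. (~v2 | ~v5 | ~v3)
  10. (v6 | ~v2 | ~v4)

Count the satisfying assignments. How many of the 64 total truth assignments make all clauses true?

16

Split on v3, then v2.
  v3=1, v2=1: a clause becomes empty — 0.
  v3=1, v2=0: 8 of the 16 assignments to (v1,v4,v5,v6) work.
  v3=0, v2=1: remaining (v1,v4,v5,v6) ∈ {(1,0,1,0); (1,0,1,1)} — 2.
  v3=0, v2=0: v6 free; 3 ways for (v1,v4,v5) × 2^1 = 6.
Total: 0 + 8 + 2 + 6 = 16.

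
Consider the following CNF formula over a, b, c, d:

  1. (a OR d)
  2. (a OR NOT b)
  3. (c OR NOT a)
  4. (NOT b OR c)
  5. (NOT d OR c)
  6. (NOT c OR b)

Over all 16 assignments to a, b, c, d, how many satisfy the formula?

Satisfying assignments:
  a=1 b=1 c=1 d=0
  a=1 b=1 c=1 d=1
Count: 2.

2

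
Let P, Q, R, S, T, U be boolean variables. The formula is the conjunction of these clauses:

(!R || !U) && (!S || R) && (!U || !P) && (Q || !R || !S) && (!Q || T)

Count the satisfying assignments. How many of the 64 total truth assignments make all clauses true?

Case analysis on R and Q:
  R=1, Q=1: remaining (P,S,T,U) ∈ {(0,0,1,0); (0,1,1,0); (1,0,1,0); (1,1,1,0)} — 4.
  R=1, Q=0: remaining (P,S,T,U) ∈ {(0,0,0,0); (0,0,1,0); (1,0,0,0); (1,0,1,0)} — 4.
  R=0, Q=1: remaining (P,S,T,U) ∈ {(0,0,1,0); (0,0,1,1); (1,0,1,0)} — 3.
  R=0, Q=0: T free; 3 ways for (P,S,U) × 2^1 = 6.
Total: 4 + 4 + 3 + 6 = 17.

17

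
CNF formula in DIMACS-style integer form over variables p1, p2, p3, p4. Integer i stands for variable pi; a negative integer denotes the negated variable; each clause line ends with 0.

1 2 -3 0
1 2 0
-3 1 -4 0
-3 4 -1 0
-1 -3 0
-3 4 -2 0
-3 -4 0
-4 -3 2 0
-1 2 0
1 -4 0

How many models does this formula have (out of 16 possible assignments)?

3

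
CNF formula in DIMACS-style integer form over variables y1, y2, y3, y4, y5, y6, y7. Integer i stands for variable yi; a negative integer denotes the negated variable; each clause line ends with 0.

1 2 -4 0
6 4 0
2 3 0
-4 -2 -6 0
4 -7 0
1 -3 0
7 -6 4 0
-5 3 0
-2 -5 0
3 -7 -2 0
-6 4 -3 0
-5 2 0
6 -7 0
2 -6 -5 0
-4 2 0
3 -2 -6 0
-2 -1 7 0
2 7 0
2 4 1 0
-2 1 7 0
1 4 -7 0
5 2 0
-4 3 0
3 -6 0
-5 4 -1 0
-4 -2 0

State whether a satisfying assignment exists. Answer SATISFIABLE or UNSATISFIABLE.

UNSATISFIABLE

y2 = True:
  propagation gives y5=False, y4=False, y6=True, y7=False; an empty clause results — contradiction.
y2 = False:
  propagation gives y3=True, y1=True, y5=False; an empty clause results — contradiction.
Every branch closes, so no satisfying assignment exists.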